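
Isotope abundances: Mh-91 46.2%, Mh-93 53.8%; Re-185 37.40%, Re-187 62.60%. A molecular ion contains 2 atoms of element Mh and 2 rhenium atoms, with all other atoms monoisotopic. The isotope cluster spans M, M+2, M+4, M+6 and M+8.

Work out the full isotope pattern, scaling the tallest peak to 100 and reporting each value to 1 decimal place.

8.4 : 47.5 : 100.0 : 92.6 : 31.8

Element Mh pattern (n=2): 0.213444 : 0.497112 : 0.289444
Rhenium pattern (n=2): 0.139876 : 0.468248 : 0.391876
Convolve the two distributions (both contribute in 2-u steps):
  M: 0.213444×0.139876 = 0.029856
  M+2: 0.213444×0.468248 + 0.497112×0.139876 = 0.169479
  M+4: 0.213444×0.391876 + 0.497112×0.468248 + 0.289444×0.139876 = 0.356902
  M+6: 0.497112×0.391876 + 0.289444×0.468248 = 0.330338
  M+8: 0.289444×0.391876 = 0.113426
Scale to base peak (0.356902) = 100: 8.4 : 47.5 : 100.0 : 92.6 : 31.8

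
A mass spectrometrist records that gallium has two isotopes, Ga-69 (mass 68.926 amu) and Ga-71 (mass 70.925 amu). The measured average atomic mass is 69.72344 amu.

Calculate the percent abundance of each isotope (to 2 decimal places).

Writing the weighted mean with unknown fraction x of Ga-69:
68.926·x + 70.925·(1 − x) = 69.72344
(68.926 − 70.925)·x = 69.72344 − 70.925
x = -1.20156 / -1.999 = 0.60108 → 60.11% Ga-69, 39.89% Ga-71.

Ga-69: 60.11%, Ga-71: 39.89%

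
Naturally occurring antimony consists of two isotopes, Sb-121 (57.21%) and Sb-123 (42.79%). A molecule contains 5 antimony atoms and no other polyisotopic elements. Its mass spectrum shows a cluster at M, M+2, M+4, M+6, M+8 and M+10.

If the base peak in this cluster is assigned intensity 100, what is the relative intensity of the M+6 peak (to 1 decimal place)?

(0.5721 + 0.4279)^5 gives M 0.0613, M+2 0.2292, M+4 0.3428, M+6 0.2564, M+8 0.0959, M+10 0.0143; the largest is M+4.
P(M+4) = C(5,2) × 0.5721^3 × 0.4279^2 = 10 × 0.18724742 × 0.18309841 = 0.342847 (base)
P(M+6) = C(5,3) × 0.5721^2 × 0.4279^3 = 10 × 0.32729841 × 0.07834781 = 0.256431
Relative intensity = 0.256431 / 0.342847 × 100 = 74.8

74.8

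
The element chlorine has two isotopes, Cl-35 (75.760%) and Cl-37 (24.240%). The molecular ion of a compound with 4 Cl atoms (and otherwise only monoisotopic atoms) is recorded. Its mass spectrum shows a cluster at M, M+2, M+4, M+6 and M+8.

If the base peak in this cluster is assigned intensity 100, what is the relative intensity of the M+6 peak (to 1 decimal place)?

10.2

(0.75760 + 0.24240)^4 gives M 0.3294, M+2 0.4216, M+4 0.2023, M+6 0.0432, M+8 0.0035; the largest is M+2.
P(M+2) = C(4,1) × 0.75760^3 × 0.24240^1 = 4 × 0.4348304 × 0.2424 = 0.421612 (base)
P(M+6) = C(4,3) × 0.75760^1 × 0.24240^3 = 4 × 0.7576 × 0.01424288 = 0.043162
Relative intensity = 0.043162 / 0.421612 × 100 = 10.2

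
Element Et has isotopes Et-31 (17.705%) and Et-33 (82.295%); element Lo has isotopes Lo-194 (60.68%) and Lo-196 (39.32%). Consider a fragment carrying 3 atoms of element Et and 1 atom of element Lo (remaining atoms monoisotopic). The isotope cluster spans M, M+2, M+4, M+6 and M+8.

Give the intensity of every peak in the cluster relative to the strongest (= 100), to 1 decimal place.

0.7 : 10.2 : 51.9 : 100.0 : 45.7

Element Et pattern (n=3): 0.00554993 : 0.07739031 : 0.35971959 : 0.55734017
Element Lo pattern (n=1): 0.6068 : 0.3932
Convolve the two distributions (both contribute in 2-u steps):
  M: 0.00554993×0.6068 = 0.003368
  M+2: 0.00554993×0.3932 + 0.07739031×0.6068 = 0.049143
  M+4: 0.07739031×0.3932 + 0.35971959×0.6068 = 0.248708
  M+6: 0.35971959×0.3932 + 0.55734017×0.6068 = 0.479636
  M+8: 0.55734017×0.3932 = 0.219146
Scale to base peak (0.479636) = 100: 0.7 : 10.2 : 51.9 : 100.0 : 45.7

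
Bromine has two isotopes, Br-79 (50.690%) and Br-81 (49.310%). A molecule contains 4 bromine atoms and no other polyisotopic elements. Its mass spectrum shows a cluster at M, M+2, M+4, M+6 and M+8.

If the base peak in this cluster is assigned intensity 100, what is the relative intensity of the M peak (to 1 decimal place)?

17.6

(0.50690 + 0.49310)^4 gives M 0.0660, M+2 0.2569, M+4 0.3749, M+6 0.2431, M+8 0.0591; the largest is M+4.
P(M+4) = C(4,2) × 0.50690^2 × 0.49310^2 = 6 × 0.25694761 × 0.24314761 = 0.374857 (base)
P(M) = C(4,0) × 0.50690^4 × 0.49310^0 = 1 × 0.06602207 × 1.0000 = 0.066022
Relative intensity = 0.066022 / 0.374857 × 100 = 17.6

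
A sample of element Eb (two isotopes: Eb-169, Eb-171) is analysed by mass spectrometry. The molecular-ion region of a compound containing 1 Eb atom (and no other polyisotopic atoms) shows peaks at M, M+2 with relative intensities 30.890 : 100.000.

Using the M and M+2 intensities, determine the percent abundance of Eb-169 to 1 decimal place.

23.6%

Write p for the Eb-169 fraction. I(M+2)/I(M) = [C(1,1)·p^0·(1−p)] / p^1 = 1·(1−p)/p = 100.000/30.890 = 3.2373
(1−p)/p = 3.2373/1 = 3.2373  ⇒  p = 1/(1 + 3.2373) = 0.2360
Eb-169: 23.6%, Eb-171: 76.4%.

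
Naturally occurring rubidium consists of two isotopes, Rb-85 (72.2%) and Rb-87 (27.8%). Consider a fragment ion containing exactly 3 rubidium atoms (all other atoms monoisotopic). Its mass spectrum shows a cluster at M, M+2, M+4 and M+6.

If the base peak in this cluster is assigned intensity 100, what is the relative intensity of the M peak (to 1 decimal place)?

86.6

(0.722 + 0.278)^3 gives M 0.3764, M+2 0.4348, M+4 0.1674, M+6 0.0215; the largest is M+2.
P(M+2) = C(3,1) × 0.722^2 × 0.278^1 = 3 × 0.521284 × 0.2780 = 0.434751 (base)
P(M) = C(3,0) × 0.722^3 × 0.278^0 = 1 × 0.37636705 × 1.0000 = 0.376367
Relative intensity = 0.376367 / 0.434751 × 100 = 86.6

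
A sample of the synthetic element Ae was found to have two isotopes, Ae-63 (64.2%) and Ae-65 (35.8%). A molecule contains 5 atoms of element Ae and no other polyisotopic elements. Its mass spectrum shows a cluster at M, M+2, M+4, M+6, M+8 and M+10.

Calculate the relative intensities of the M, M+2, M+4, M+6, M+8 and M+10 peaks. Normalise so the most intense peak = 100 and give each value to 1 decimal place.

32.2 : 89.7 : 100.0 : 55.8 : 15.5 : 1.7

The 5 Ae atoms are independent, so intensities follow the terms of (0.642 + 0.358)^5.
P(M) = 0.642^5 = 0.109062
P(M+2) = 5 × 0.642^4 × 0.358^1 = 0.304084
P(M+4) = 10 × 0.642^3 × 0.358^2 = 0.339134
P(M+6) = 10 × 0.642^2 × 0.358^3 = 0.189112
P(M+8) = 5 × 0.642^1 × 0.358^4 = 0.052727
P(M+10) = 0.358^5 = 0.005881
The M+4 peak is largest (0.339134); scaling to 100 gives 32.2 : 89.7 : 100.0 : 55.8 : 15.5 : 1.7.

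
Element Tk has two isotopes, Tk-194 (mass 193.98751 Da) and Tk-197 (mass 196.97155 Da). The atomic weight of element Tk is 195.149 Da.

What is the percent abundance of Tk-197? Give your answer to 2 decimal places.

38.92%

Let x be the fractional abundance of Tk-194; then Tk-197 has abundance 1 − x.
193.98751·x + 196.97155·(1 − x) = 195.149
(193.98751 − 196.97155)·x = 195.149 − 196.97155
x = -1.82255 / -2.98404 = 0.61077 → 61.08% Tk-194, 38.92% Tk-197.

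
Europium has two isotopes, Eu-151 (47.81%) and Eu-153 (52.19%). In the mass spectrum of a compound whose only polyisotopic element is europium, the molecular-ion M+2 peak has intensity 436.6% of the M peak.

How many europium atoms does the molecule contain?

For n independent Eu atoms, I(M+2)/I(M) = n · (abundance Eu-153) / (abundance Eu-151) = n · 0.5219/0.4781.
n = 4.366 × 0.4781/0.5219 = 4.00 ≈ 4

4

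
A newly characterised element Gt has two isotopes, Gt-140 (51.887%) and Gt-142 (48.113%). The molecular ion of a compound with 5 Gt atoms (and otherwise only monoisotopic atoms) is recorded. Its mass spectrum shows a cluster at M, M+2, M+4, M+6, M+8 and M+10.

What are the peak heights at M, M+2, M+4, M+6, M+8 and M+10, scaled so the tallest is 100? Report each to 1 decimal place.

11.6 : 53.9 : 100.0 : 92.7 : 43.0 : 8.0

Expanding (0.51887 + 0.48113)^5:
P(M) = 0.51887^5 = 0.037609
P(M+2) = 5 × 0.51887^4 × 0.48113^1 = 0.174368
P(M+4) = 10 × 0.51887^3 × 0.48113^2 = 0.323371
P(M+6) = 10 × 0.51887^2 × 0.48113^3 = 0.299850
P(M+8) = 5 × 0.51887^1 × 0.48113^4 = 0.139020
P(M+10) = 0.48113^5 = 0.025782
The M+4 peak is largest (0.323371); scaling to 100 gives 11.6 : 53.9 : 100.0 : 92.7 : 43.0 : 8.0.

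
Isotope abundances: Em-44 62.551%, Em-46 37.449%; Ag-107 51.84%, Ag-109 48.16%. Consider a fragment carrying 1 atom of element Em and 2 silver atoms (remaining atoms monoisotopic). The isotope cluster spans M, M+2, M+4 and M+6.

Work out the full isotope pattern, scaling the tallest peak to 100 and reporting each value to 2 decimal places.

40.70 : 100.00 : 80.41 : 21.03

Element Em pattern (n=1): 0.62551 : 0.37449
Silver pattern (n=2): 0.26873856 : 0.49932288 : 0.23193856
Convolve the two distributions (both contribute in 2-u steps):
  M: 0.62551×0.26873856 = 0.168099
  M+2: 0.62551×0.49932288 + 0.37449×0.26873856 = 0.412971
  M+4: 0.62551×0.23193856 + 0.37449×0.49932288 = 0.332071
  M+6: 0.37449×0.23193856 = 0.086859
Scale to base peak (0.412971) = 100: 40.70 : 100.00 : 80.41 : 21.03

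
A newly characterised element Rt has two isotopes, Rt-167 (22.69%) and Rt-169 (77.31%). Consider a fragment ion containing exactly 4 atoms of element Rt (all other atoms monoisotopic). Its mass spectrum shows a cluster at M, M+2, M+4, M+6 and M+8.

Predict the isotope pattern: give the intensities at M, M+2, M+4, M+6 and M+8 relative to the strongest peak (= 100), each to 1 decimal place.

Expanding (0.2269 + 0.7731)^4:
P(M) = 0.2269^4 = 0.002651
P(M+2) = 4 × 0.2269^3 × 0.7731^1 = 0.036124
P(M+4) = 6 × 0.2269^2 × 0.7731^2 = 0.184625
P(M+6) = 4 × 0.2269^1 × 0.7731^3 = 0.419374
P(M+8) = 0.7731^4 = 0.357226
The M+6 peak is largest (0.419374); scaling to 100 gives 0.6 : 8.6 : 44.0 : 100.0 : 85.2.

0.6 : 8.6 : 44.0 : 100.0 : 85.2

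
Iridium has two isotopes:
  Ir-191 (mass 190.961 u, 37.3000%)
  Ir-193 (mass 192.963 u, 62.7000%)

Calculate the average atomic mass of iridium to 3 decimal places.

192.216 u

Ar = Σ fᵢ·mᵢ = 0.373000 × 190.961 + 0.627000 × 192.963
= 71.2285 + 120.9878 = 192.2163 u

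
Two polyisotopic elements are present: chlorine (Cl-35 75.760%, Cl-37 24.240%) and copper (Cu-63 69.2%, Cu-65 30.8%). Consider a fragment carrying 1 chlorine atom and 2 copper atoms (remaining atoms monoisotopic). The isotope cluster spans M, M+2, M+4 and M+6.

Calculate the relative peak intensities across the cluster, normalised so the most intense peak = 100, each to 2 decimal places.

Chlorine pattern (n=1): 0.7576 : 0.2424
Copper pattern (n=2): 0.478864 : 0.426272 : 0.094864
Convolve the two distributions (both contribute in 2-u steps):
  M: 0.7576×0.478864 = 0.362787
  M+2: 0.7576×0.426272 + 0.2424×0.478864 = 0.439020
  M+4: 0.7576×0.094864 + 0.2424×0.426272 = 0.175197
  M+6: 0.2424×0.094864 = 0.022995
Scale to base peak (0.439020) = 100: 82.64 : 100.00 : 39.91 : 5.24

82.64 : 100.00 : 39.91 : 5.24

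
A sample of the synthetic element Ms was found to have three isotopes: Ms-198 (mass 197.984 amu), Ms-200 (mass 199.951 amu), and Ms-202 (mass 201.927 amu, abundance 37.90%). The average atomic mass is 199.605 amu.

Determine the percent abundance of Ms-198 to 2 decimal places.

Let x and y be the fractions of Ms-198 and Ms-200. Then x + y = 1 − 0.3790 = 0.6210 and 197.984x + 199.951y = 199.605 − 0.3790×201.927 = 123.074667.
Substituting: 197.984x + 199.951(0.6210 − x) = 123.074667
(197.984 − 199.951)x = -1.094904  ⇒  x = 0.55664, y = 0.06436
Ms-198: 55.66%, Ms-200: 6.44%.

55.66%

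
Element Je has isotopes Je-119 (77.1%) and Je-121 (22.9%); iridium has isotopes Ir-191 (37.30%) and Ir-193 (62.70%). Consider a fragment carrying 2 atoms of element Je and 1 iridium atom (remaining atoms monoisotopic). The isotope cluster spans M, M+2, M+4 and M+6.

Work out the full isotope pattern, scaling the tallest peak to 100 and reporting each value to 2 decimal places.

43.96 : 100.00 : 47.77 : 6.52

Element Je pattern (n=2): 0.594441 : 0.353118 : 0.052441
Iridium pattern (n=1): 0.3730 : 0.6270
Convolve the two distributions (both contribute in 2-u steps):
  M: 0.594441×0.3730 = 0.221726
  M+2: 0.594441×0.6270 + 0.353118×0.3730 = 0.504428
  M+4: 0.353118×0.6270 + 0.052441×0.3730 = 0.240965
  M+6: 0.052441×0.6270 = 0.032881
Scale to base peak (0.504428) = 100: 43.96 : 100.00 : 47.77 : 6.52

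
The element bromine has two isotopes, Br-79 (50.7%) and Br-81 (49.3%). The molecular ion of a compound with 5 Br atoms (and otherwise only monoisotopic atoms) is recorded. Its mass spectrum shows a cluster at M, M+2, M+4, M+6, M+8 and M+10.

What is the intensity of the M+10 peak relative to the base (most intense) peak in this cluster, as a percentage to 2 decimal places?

9.19%

(0.507 + 0.493)^5 gives M 0.0335, M+2 0.1629, M+4 0.3168, M+6 0.3080, M+8 0.1497, M+10 0.0291; the largest is M+4.
P(M+4) = C(5,2) × 0.507^3 × 0.493^2 = 10 × 0.13032384 × 0.243049 = 0.316751 (base)
P(M+10) = C(5,5) × 0.507^0 × 0.493^5 = 1 × 1.0000 × 0.0291229 = 0.029123
Relative intensity = 0.029123 / 0.316751 × 100 = 9.19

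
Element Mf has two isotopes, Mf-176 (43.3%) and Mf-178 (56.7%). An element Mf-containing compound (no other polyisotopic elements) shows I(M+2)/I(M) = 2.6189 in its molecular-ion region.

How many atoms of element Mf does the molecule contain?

2

With n Mf atoms, P(M+2)/P(M) = C(n,1)·p^(n−1)q / p^n = n·q/p = n · 0.567/0.433.
n = 2.6189 × 0.433/0.567 = 2.00 ≈ 2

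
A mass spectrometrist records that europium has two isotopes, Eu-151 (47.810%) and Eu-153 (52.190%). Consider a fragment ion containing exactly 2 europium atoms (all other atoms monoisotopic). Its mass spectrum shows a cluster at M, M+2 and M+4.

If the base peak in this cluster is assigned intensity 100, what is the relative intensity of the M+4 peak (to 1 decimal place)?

54.6

Binomial terms of (0.47810 + 0.52190)^2: M 0.2286, M+2 0.4990, M+4 0.2724 → M+2 is the base peak.
P(M+2) = C(2,1) × 0.47810^1 × 0.52190^1 = 2 × 0.4781 × 0.5219 = 0.499041 (base)
P(M+4) = C(2,2) × 0.47810^0 × 0.52190^2 = 1 × 1.0000 × 0.27237961 = 0.272380
Relative intensity = 0.272380 / 0.499041 × 100 = 54.6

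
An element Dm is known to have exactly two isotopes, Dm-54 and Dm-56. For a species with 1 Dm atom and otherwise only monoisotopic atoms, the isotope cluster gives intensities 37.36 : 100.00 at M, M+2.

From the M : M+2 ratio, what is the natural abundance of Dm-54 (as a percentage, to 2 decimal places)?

27.20%

If p is the fraction of Dm that is Dm-54, then I(M+2)/I(M) = [C(1,1)·p^0·(1−p)] / p^1 = 1·(1−p)/p = 100.00/37.36 = 2.6767
(1−p)/p = 2.6767/1 = 2.6767  ⇒  p = 1/(1 + 2.6767) = 0.2720
Dm-54: 27.20%, Dm-56: 72.80%.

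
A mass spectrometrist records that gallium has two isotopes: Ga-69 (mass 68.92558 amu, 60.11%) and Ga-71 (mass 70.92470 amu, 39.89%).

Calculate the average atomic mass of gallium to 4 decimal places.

69.7230 amu

The abundance-weighted mean is 0.6011 × 68.92558 + 0.3989 × 70.92470
= 41.431166 + 28.291863 = 69.723029 amu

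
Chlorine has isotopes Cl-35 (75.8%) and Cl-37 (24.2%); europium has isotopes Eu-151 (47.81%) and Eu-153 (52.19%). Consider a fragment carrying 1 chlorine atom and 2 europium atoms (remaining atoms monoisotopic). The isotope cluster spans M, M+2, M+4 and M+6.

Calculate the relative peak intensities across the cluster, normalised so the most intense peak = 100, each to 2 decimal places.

39.96 : 100.00 : 75.47 : 15.20

Chlorine pattern (n=1): 0.7580 : 0.2420
Europium pattern (n=2): 0.22857961 : 0.49904078 : 0.27237961
Convolve the two distributions (both contribute in 2-u steps):
  M: 0.7580×0.22857961 = 0.173263
  M+2: 0.7580×0.49904078 + 0.2420×0.22857961 = 0.433589
  M+4: 0.7580×0.27237961 + 0.2420×0.49904078 = 0.327232
  M+6: 0.2420×0.27237961 = 0.065916
Scale to base peak (0.433589) = 100: 39.96 : 100.00 : 75.47 : 15.20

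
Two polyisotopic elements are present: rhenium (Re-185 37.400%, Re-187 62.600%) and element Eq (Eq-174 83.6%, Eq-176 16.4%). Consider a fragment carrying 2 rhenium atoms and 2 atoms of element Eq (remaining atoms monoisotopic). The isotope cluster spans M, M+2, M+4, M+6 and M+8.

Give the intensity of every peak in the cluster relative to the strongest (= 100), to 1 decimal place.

24.1 : 90.0 : 100.0 : 29.6 : 2.6

Rhenium pattern (n=2): 0.139876 : 0.468248 : 0.391876
Element Eq pattern (n=2): 0.698896 : 0.274208 : 0.026896
Convolve the two distributions (both contribute in 2-u steps):
  M: 0.139876×0.698896 = 0.097759
  M+2: 0.139876×0.274208 + 0.468248×0.698896 = 0.365612
  M+4: 0.139876×0.026896 + 0.468248×0.274208 + 0.391876×0.698896 = 0.406040
  M+6: 0.468248×0.026896 + 0.391876×0.274208 = 0.120050
  M+8: 0.391876×0.026896 = 0.010540
Scale to base peak (0.406040) = 100: 24.1 : 90.0 : 100.0 : 29.6 : 2.6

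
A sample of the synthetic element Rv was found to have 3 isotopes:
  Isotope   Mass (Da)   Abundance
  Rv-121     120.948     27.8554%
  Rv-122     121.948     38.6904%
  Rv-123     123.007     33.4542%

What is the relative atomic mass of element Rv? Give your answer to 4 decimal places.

122.0237 Da

The abundance-weighted mean is 0.278554 × 120.948 + 0.386904 × 121.948 + 0.334542 × 123.007
= 33.69055 + 47.18217 + 41.15101 = 122.02373 Da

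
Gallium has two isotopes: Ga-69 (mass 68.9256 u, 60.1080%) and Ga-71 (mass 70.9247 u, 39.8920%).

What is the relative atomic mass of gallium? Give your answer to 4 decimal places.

Ar = Σ fᵢ·mᵢ = 0.601080 × 68.9256 + 0.398920 × 70.9247
= 41.42980 + 28.29328 = 69.72308 u

69.7231 u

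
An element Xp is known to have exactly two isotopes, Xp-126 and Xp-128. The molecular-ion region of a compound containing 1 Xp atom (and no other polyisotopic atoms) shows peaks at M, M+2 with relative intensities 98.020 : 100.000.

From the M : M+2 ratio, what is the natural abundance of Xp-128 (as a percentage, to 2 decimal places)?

Let p = fractional abundance of Xp-126. I(M+2)/I(M) = [C(1,1)·p^0·(1−p)] / p^1 = 1·(1−p)/p = 100.000/98.020 = 1.0202
(1−p)/p = 1.0202/1 = 1.0202  ⇒  p = 1/(1 + 1.0202) = 0.4950
Xp-126: 49.50%, Xp-128: 50.50%.

50.50%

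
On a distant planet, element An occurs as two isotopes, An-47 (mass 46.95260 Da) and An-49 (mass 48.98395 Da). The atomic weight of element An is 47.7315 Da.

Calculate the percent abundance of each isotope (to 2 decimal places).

Writing the weighted mean with unknown fraction x of An-47:
46.95260·x + 48.98395·(1 − x) = 47.7315
(46.95260 − 48.98395)·x = 47.7315 − 48.98395
x = -1.25245 / -2.03135 = 0.61656 → 61.66% An-47, 38.34% An-49.

An-47: 61.66%, An-49: 38.34%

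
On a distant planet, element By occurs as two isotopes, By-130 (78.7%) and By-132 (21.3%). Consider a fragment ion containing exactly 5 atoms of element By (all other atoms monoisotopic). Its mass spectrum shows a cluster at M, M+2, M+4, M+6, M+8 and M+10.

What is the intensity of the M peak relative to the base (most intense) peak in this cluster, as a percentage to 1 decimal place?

73.9%

Binomial terms of (0.787 + 0.213)^5: M 0.3019, M+2 0.4086, M+4 0.2211, M+6 0.0599, M+8 0.0081, M+10 0.0004 → M+2 is the base peak.
P(M+2) = C(5,1) × 0.787^4 × 0.213^1 = 5 × 0.38361796 × 0.2130 = 0.408553 (base)
P(M) = C(5,0) × 0.787^5 × 0.213^0 = 1 × 0.30190733 × 1.0000 = 0.301907
Relative intensity = 0.301907 / 0.408553 × 100 = 73.9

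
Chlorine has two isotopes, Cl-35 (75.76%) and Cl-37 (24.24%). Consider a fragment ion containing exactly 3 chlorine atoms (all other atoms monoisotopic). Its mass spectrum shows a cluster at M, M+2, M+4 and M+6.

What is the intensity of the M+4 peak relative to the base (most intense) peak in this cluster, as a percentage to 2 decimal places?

(0.7576 + 0.2424)^3 gives M 0.4348, M+2 0.4174, M+4 0.1335, M+6 0.0142; the largest is M.
P(M) = C(3,0) × 0.7576^3 × 0.2424^0 = 1 × 0.4348304 × 1.0000 = 0.434830 (base)
P(M+4) = C(3,2) × 0.7576^1 × 0.2424^2 = 3 × 0.7576 × 0.05875776 = 0.133545
Relative intensity = 0.133545 / 0.434830 × 100 = 30.71

30.71%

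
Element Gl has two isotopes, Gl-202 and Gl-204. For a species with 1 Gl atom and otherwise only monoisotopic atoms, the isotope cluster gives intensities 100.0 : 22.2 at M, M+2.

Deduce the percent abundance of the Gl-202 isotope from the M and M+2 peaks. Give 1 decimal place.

Write p for the Gl-202 fraction. I(M+2)/I(M) = [C(1,1)·p^0·(1−p)] / p^1 = 1·(1−p)/p = 22.2/100.0 = 0.2220
(1−p)/p = 0.2220/1 = 0.2220  ⇒  p = 1/(1 + 0.2220) = 0.8183
Gl-202: 81.8%, Gl-204: 18.2%.

81.8%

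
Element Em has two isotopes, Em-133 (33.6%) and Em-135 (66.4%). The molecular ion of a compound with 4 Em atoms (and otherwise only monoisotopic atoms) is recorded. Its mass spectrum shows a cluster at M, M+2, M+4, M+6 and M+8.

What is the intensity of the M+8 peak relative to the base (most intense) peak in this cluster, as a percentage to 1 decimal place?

(0.336 + 0.664)^4 gives M 0.0127, M+2 0.1008, M+4 0.2987, M+6 0.3935, M+8 0.1944; the largest is M+6.
P(M+6) = C(4,3) × 0.336^1 × 0.664^3 = 4 × 0.3360 × 0.29275494 = 0.393463 (base)
P(M+8) = C(4,4) × 0.336^0 × 0.664^4 = 1 × 1.0000 × 0.19438928 = 0.194389
Relative intensity = 0.194389 / 0.393463 × 100 = 49.4

49.4%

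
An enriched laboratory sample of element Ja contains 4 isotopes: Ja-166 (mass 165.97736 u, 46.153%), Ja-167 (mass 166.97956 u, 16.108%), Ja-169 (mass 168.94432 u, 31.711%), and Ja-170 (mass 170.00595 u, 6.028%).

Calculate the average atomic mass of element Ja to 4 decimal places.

Ar = Σ fᵢ·mᵢ = 0.46153 × 165.97736 + 0.16108 × 166.97956 + 0.31711 × 168.94432 + 0.06028 × 170.00595
= 76.603531 + 26.897068 + 53.573933 + 10.247959 = 167.322491 u

167.3225 u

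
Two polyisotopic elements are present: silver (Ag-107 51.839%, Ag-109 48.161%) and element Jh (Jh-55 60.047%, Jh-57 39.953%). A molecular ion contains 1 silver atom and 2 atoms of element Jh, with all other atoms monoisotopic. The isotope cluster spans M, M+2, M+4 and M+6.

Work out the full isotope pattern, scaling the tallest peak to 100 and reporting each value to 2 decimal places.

Silver pattern (n=1): 0.51839 : 0.48161
Element Jh pattern (n=2): 0.36056422 : 0.47981156 : 0.15962422
Convolve the two distributions (both contribute in 2-u steps):
  M: 0.51839×0.36056422 = 0.186913
  M+2: 0.51839×0.47981156 + 0.48161×0.36056422 = 0.422381
  M+4: 0.51839×0.15962422 + 0.48161×0.47981156 = 0.313830
  M+6: 0.48161×0.15962422 = 0.076877
Scale to base peak (0.422381) = 100: 44.25 : 100.00 : 74.30 : 18.20

44.25 : 100.00 : 74.30 : 18.20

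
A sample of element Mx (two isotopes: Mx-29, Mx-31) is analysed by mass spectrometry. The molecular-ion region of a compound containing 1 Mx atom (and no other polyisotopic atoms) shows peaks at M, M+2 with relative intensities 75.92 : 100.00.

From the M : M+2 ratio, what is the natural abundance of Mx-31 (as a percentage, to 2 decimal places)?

56.84%

Let p = fractional abundance of Mx-29. I(M+2)/I(M) = [C(1,1)·p^0·(1−p)] / p^1 = 1·(1−p)/p = 100.00/75.92 = 1.3172
(1−p)/p = 1.3172/1 = 1.3172  ⇒  p = 1/(1 + 1.3172) = 0.4316
Mx-29: 43.16%, Mx-31: 56.84%.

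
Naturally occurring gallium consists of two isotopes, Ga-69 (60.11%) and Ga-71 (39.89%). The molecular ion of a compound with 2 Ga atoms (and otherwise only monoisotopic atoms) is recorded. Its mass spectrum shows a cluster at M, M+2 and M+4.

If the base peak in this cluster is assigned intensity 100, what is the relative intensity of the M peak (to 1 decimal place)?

75.3

Binomial terms of (0.6011 + 0.3989)^2: M 0.3613, M+2 0.4796, M+4 0.1591 → M+2 is the base peak.
P(M+2) = C(2,1) × 0.6011^1 × 0.3989^1 = 2 × 0.6011 × 0.3989 = 0.479558 (base)
P(M) = C(2,0) × 0.6011^2 × 0.3989^0 = 1 × 0.36132121 × 1.0000 = 0.361321
Relative intensity = 0.361321 / 0.479558 × 100 = 75.3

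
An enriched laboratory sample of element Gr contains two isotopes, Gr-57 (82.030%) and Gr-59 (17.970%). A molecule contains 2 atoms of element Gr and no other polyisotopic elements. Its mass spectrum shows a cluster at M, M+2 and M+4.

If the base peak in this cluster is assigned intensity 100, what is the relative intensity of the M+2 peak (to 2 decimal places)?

43.81

Binomial terms of (0.82030 + 0.17970)^2: M 0.6729, M+2 0.2948, M+4 0.0323 → M is the base peak.
P(M) = C(2,0) × 0.82030^2 × 0.17970^0 = 1 × 0.67289209 × 1.0000 = 0.672892 (base)
P(M+2) = C(2,1) × 0.82030^1 × 0.17970^1 = 2 × 0.8203 × 0.1797 = 0.294816
Relative intensity = 0.294816 / 0.672892 × 100 = 43.81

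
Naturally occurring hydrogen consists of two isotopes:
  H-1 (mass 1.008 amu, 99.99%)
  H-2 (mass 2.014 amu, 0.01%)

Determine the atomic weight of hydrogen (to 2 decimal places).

1.01 amu

Weight each isotope mass by its fractional abundance: 0.9999 × 1.008 + 0.0001 × 2.014
= 1.0079 + 0.0002 = 1.0081 amu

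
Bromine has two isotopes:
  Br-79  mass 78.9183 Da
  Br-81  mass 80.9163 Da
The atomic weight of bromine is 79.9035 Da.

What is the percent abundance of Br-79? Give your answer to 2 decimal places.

With x = fraction of Br-79 (so Br-81 is 1 − x):
78.9183·x + 80.9163·(1 − x) = 79.9035
(78.9183 − 80.9163)·x = 79.9035 − 80.9163
x = -1.0128 / -1.9980 = 0.50691 → 50.69% Br-79, 49.31% Br-81.

50.69%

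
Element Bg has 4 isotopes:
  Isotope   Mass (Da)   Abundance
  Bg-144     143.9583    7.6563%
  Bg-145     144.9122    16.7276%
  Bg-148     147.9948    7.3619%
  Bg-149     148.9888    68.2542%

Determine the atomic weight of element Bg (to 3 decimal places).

The abundance-weighted mean is 0.076563 × 143.9583 + 0.167276 × 144.9122 + 0.073619 × 147.9948 + 0.682542 × 148.9888
= 11.02188 + 24.24033 + 10.89523 + 101.69111 = 147.84855 Da

147.849 Da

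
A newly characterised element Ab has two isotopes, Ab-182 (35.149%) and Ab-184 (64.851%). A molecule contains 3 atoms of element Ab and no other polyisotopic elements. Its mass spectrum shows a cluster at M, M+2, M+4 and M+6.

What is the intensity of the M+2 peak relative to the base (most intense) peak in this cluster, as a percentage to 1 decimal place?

54.2%

Binomial terms of (0.35149 + 0.64851)^3: M 0.0434, M+2 0.2404, M+4 0.4435, M+6 0.2727 → M+4 is the base peak.
P(M+4) = C(3,2) × 0.35149^1 × 0.64851^2 = 3 × 0.35149 × 0.42056522 = 0.443473 (base)
P(M+2) = C(3,1) × 0.35149^2 × 0.64851^1 = 3 × 0.12354522 × 0.64851 = 0.240361
Relative intensity = 0.240361 / 0.443473 × 100 = 54.2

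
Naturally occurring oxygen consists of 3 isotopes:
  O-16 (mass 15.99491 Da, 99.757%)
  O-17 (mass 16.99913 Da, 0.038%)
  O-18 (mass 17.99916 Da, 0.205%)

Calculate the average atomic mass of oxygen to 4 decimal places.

15.9994 Da

The abundance-weighted mean is 0.99757 × 15.99491 + 0.00038 × 16.99913 + 0.00205 × 17.99916
= 15.956042 + 0.006460 + 0.036898 = 15.999400 Da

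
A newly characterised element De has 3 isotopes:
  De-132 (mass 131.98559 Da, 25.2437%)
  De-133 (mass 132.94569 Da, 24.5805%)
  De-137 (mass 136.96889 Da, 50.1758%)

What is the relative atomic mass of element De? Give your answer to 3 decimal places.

Weight each isotope mass by its fractional abundance: 0.252437 × 131.98559 + 0.245805 × 132.94569 + 0.501758 × 136.96889
= 33.318046 + 32.678715 + 68.725236 = 134.721997 Da

134.722 Da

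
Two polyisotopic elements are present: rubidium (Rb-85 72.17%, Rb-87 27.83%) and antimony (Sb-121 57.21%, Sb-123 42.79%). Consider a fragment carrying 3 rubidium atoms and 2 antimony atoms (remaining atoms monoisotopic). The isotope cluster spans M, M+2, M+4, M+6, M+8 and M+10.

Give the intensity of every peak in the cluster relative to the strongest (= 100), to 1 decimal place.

Rubidium pattern (n=3): 0.37589809 : 0.43485841 : 0.16768892 : 0.02155458
Antimony pattern (n=2): 0.32729841 : 0.48960318 : 0.18309841
Convolve the two distributions (both contribute in 2-u steps):
  M: 0.37589809×0.32729841 = 0.123031
  M+2: 0.37589809×0.48960318 + 0.43485841×0.32729841 = 0.326369
  M+4: 0.37589809×0.18309841 + 0.43485841×0.48960318 + 0.16768892×0.32729841 = 0.336619
  M+6: 0.43485841×0.18309841 + 0.16768892×0.48960318 + 0.02155458×0.32729841 = 0.168778
  M+8: 0.16768892×0.18309841 + 0.02155458×0.48960318 = 0.041257
  M+10: 0.02155458×0.18309841 = 0.003947
Scale to base peak (0.336619) = 100: 36.5 : 97.0 : 100.0 : 50.1 : 12.3 : 1.2

36.5 : 97.0 : 100.0 : 50.1 : 12.3 : 1.2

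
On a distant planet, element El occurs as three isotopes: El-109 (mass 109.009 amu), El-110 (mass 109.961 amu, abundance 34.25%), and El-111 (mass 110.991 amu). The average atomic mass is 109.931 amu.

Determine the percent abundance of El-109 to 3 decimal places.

35.682%

Let x and y be the fractions of El-109 and El-111. Then x + y = 1 − 0.3425 = 0.6575 and 109.009x + 110.991y = 109.931 − 0.3425×109.961 = 72.2693575.
Substituting: 109.009x + 110.991(0.6575 − x) = 72.2693575
(109.009 − 110.991)x = -0.707225  ⇒  x = 0.35682, y = 0.30068
El-109: 35.682%, El-111: 30.068%.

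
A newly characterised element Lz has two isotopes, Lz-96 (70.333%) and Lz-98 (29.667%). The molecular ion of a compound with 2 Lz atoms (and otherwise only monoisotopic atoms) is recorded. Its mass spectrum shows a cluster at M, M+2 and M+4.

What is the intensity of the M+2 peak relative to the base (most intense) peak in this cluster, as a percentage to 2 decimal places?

(0.70333 + 0.29667)^2 gives M 0.4947, M+2 0.4173, M+4 0.0880; the largest is M.
P(M) = C(2,0) × 0.70333^2 × 0.29667^0 = 1 × 0.49467309 × 1.0000 = 0.494673 (base)
P(M+2) = C(2,1) × 0.70333^1 × 0.29667^1 = 2 × 0.70333 × 0.29667 = 0.417314
Relative intensity = 0.417314 / 0.494673 × 100 = 84.36

84.36%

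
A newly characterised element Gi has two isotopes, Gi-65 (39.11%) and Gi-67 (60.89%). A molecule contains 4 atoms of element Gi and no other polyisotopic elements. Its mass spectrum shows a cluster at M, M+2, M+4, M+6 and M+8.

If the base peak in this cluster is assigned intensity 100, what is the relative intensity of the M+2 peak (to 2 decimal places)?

41.26

Term probabilities: M 0.0234, M+2 0.1457, M+4 0.3403, M+6 0.3532, M+8 0.1375. Base peak = M+6.
P(M+6) = C(4,3) × 0.3911^1 × 0.6089^3 = 4 × 0.3911 × 0.22575528 = 0.353172 (base)
P(M+2) = C(4,1) × 0.3911^3 × 0.6089^1 = 4 × 0.05982235 × 0.6089 = 0.145703
Relative intensity = 0.145703 / 0.353172 × 100 = 41.26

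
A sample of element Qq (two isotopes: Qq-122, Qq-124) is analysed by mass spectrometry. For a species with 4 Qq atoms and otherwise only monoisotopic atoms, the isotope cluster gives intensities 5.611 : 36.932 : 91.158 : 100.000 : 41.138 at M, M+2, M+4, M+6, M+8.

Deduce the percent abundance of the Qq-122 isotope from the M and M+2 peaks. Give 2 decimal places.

37.80%

If p is the fraction of Qq that is Qq-122, then I(M+2)/I(M) = [C(4,1)·p^3·(1−p)] / p^4 = 4·(1−p)/p = 36.932/5.611 = 6.5821
(1−p)/p = 6.5821/4 = 1.6455  ⇒  p = 1/(1 + 1.6455) = 0.3780
Qq-122: 37.80%, Qq-124: 62.20%.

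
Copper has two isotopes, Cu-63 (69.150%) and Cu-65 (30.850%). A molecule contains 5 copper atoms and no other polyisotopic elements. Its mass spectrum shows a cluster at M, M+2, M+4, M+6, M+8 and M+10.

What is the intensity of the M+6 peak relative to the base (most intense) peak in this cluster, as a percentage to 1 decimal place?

39.8%

(0.69150 + 0.30850)^5 gives M 0.1581, M+2 0.3527, M+4 0.3147, M+6 0.1404, M+8 0.0313, M+10 0.0028; the largest is M+2.
P(M+2) = C(5,1) × 0.69150^4 × 0.30850^1 = 5 × 0.2286487 × 0.3085 = 0.352691 (base)
P(M+6) = C(5,3) × 0.69150^2 × 0.30850^3 = 10 × 0.47817225 × 0.02936064 = 0.140394
Relative intensity = 0.140394 / 0.352691 × 100 = 39.8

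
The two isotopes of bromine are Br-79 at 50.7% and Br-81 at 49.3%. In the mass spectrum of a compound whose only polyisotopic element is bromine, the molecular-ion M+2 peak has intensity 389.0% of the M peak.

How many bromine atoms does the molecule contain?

With n Br atoms, P(M+2)/P(M) = C(n,1)·p^(n−1)q / p^n = n·q/p = n · 0.493/0.507.
n = 3.890 × 0.507/0.493 = 4.00 ≈ 4

4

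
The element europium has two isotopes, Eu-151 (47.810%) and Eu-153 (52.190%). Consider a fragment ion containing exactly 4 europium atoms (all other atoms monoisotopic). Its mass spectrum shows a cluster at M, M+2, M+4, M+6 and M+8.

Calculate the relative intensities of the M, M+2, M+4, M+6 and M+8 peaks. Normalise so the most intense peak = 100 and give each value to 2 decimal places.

13.99 : 61.07 : 100.00 : 72.77 : 19.86

Expanding (0.47810 + 0.52190)^4:
P(M) = 0.47810^4 = 0.052249
P(M+2) = 4 × 0.47810^3 × 0.52190^1 = 0.228141
P(M+4) = 6 × 0.47810^2 × 0.52190^2 = 0.373563
P(M+6) = 4 × 0.47810^1 × 0.52190^3 = 0.271857
P(M+8) = 0.52190^4 = 0.074191
The M+4 peak is largest (0.373563); scaling to 100 gives 13.99 : 61.07 : 100.00 : 72.77 : 19.86.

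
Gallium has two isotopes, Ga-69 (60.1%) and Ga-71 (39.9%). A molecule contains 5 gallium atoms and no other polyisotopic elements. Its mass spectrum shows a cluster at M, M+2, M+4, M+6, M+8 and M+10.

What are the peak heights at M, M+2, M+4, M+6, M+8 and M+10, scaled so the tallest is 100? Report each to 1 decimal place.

The 5 Ga atoms are independent, so intensities follow the terms of (0.601 + 0.399)^5.
P(M) = 0.601^5 = 0.078410
P(M+2) = 5 × 0.601^4 × 0.399^1 = 0.260280
P(M+4) = 10 × 0.601^3 × 0.399^2 = 0.345596
P(M+6) = 10 × 0.601^2 × 0.399^3 = 0.229439
P(M+8) = 5 × 0.601^1 × 0.399^4 = 0.076162
P(M+10) = 0.399^5 = 0.010113
The M+4 peak is largest (0.345596); scaling to 100 gives 22.7 : 75.3 : 100.0 : 66.4 : 22.0 : 2.9.

22.7 : 75.3 : 100.0 : 66.4 : 22.0 : 2.9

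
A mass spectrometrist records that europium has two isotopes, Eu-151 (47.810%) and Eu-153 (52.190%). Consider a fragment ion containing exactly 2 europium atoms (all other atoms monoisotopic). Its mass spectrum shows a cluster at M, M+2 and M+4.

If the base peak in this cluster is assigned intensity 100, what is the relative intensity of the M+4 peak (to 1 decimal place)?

Binomial terms of (0.47810 + 0.52190)^2: M 0.2286, M+2 0.4990, M+4 0.2724 → M+2 is the base peak.
P(M+2) = C(2,1) × 0.47810^1 × 0.52190^1 = 2 × 0.4781 × 0.5219 = 0.499041 (base)
P(M+4) = C(2,2) × 0.47810^0 × 0.52190^2 = 1 × 1.0000 × 0.27237961 = 0.272380
Relative intensity = 0.272380 / 0.499041 × 100 = 54.6

54.6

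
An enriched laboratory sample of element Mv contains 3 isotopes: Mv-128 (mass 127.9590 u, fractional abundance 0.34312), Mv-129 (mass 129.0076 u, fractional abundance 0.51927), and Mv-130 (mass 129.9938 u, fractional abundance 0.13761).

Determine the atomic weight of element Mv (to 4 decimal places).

128.7835 u

Weight each isotope mass by its fractional abundance: 0.34312 × 127.9590 + 0.51927 × 129.0076 + 0.13761 × 129.9938
= 43.90529 + 66.98978 + 17.88845 = 128.78352 u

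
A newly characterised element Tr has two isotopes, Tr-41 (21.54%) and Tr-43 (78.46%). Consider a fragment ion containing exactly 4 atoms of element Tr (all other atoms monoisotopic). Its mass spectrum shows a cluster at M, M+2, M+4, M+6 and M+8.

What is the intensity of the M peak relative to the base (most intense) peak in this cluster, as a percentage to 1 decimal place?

0.5%

(0.2154 + 0.7846)^4 gives M 0.0022, M+2 0.0314, M+4 0.1714, M+6 0.4162, M+8 0.3790; the largest is M+6.
P(M+6) = C(4,3) × 0.2154^1 × 0.7846^3 = 4 × 0.2154 × 0.48299753 = 0.416151 (base)
P(M) = C(4,0) × 0.2154^4 × 0.7846^0 = 1 × 0.0021527 × 1.0000 = 0.002153
Relative intensity = 0.002153 / 0.416151 × 100 = 0.5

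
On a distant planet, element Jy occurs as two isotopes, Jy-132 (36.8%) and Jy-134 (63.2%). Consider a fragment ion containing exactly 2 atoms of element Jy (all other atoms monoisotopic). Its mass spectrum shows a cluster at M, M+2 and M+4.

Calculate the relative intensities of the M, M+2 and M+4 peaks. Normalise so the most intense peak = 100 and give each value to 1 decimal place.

Each Jy atom is independently Jy-132 (p = 0.368) or Jy-134 (q = 0.632); the cluster is the binomial expansion (p + q)^2.
P(M) = 0.368^2 = 0.135424
P(M+2) = 2 × 0.368^1 × 0.632^1 = 0.465152
P(M+4) = 0.632^2 = 0.399424
The M+2 peak is largest (0.465152); scaling to 100 gives 29.1 : 100.0 : 85.9.

29.1 : 100.0 : 85.9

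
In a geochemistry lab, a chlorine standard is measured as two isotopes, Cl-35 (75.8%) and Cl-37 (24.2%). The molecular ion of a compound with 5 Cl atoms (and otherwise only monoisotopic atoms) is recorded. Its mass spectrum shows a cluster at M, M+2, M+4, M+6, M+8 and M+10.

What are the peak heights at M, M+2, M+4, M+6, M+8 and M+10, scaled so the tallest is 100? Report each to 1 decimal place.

62.6 : 100.0 : 63.9 : 20.4 : 3.3 : 0.2

Expanding (0.758 + 0.242)^5:
P(M) = 0.758^5 = 0.250234
P(M+2) = 5 × 0.758^4 × 0.242^1 = 0.399450
P(M+4) = 10 × 0.758^3 × 0.242^2 = 0.255058
P(M+6) = 10 × 0.758^2 × 0.242^3 = 0.081430
P(M+8) = 5 × 0.758^1 × 0.242^4 = 0.012999
P(M+10) = 0.242^5 = 0.000830
The M+2 peak is largest (0.399450); scaling to 100 gives 62.6 : 100.0 : 63.9 : 20.4 : 3.3 : 0.2.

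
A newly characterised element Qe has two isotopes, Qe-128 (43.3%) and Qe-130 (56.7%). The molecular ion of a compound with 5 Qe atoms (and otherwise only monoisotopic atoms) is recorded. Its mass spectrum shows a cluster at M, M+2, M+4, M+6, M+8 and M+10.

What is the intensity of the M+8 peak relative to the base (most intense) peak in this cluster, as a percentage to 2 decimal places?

65.47%

Term probabilities: M 0.0152, M+2 0.0997, M+4 0.2610, M+6 0.3418, M+8 0.2238, M+10 0.0586. Base peak = M+6.
P(M+6) = C(5,3) × 0.433^2 × 0.567^3 = 10 × 0.187489 × 0.18228426 = 0.341763 (base)
P(M+8) = C(5,4) × 0.433^1 × 0.567^4 = 5 × 0.4330 × 0.10335518 = 0.223764
Relative intensity = 0.223764 / 0.341763 × 100 = 65.47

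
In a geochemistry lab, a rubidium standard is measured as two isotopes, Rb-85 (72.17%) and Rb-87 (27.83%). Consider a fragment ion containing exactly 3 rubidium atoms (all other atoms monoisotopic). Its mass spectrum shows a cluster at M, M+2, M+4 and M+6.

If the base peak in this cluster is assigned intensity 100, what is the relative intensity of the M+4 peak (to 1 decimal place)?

38.6

(0.7217 + 0.2783)^3 gives M 0.3759, M+2 0.4349, M+4 0.1677, M+6 0.0216; the largest is M+2.
P(M+2) = C(3,1) × 0.7217^2 × 0.2783^1 = 3 × 0.52085089 × 0.2783 = 0.434858 (base)
P(M+4) = C(3,2) × 0.7217^1 × 0.2783^2 = 3 × 0.7217 × 0.07745089 = 0.167689
Relative intensity = 0.167689 / 0.434858 × 100 = 38.6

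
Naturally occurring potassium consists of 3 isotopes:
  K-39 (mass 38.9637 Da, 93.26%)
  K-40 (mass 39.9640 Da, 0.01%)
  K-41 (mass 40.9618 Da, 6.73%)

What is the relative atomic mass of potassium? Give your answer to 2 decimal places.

39.10 Da

Weight each isotope mass by its fractional abundance: 0.9326 × 38.9637 + 0.0001 × 39.9640 + 0.0673 × 40.9618
= 36.33755 + 0.00400 + 2.75673 = 39.09828 Da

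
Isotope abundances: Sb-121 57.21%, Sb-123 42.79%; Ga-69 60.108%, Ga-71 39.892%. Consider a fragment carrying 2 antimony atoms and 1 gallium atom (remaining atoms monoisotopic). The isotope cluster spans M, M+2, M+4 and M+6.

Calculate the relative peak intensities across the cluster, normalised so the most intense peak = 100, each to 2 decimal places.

Antimony pattern (n=2): 0.32729841 : 0.48960318 : 0.18309841
Gallium pattern (n=1): 0.60108 : 0.39892
Convolve the two distributions (both contribute in 2-u steps):
  M: 0.32729841×0.60108 = 0.196733
  M+2: 0.32729841×0.39892 + 0.48960318×0.60108 = 0.424857
  M+4: 0.48960318×0.39892 + 0.18309841×0.60108 = 0.305369
  M+6: 0.18309841×0.39892 = 0.073042
Scale to base peak (0.424857) = 100: 46.31 : 100.00 : 71.88 : 17.19

46.31 : 100.00 : 71.88 : 17.19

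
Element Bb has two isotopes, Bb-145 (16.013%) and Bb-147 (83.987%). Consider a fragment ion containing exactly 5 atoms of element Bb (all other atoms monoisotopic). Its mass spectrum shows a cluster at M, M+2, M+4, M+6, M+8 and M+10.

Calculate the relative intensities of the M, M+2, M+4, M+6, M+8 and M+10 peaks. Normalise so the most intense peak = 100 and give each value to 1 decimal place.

0.0 : 0.7 : 6.9 : 36.4 : 95.3 : 100.0

The 5 Bb atoms are independent, so intensities follow the terms of (0.16013 + 0.83987)^5.
P(M) = 0.16013^5 = 0.000105
P(M+2) = 5 × 0.16013^4 × 0.83987^1 = 0.002761
P(M+4) = 10 × 0.16013^3 × 0.83987^2 = 0.028963
P(M+6) = 10 × 0.16013^2 × 0.83987^3 = 0.151908
P(M+8) = 5 × 0.16013^1 × 0.83987^4 = 0.398374
P(M+10) = 0.83987^5 = 0.417888
The M+10 peak is largest (0.417888); scaling to 100 gives 0.0 : 0.7 : 6.9 : 36.4 : 95.3 : 100.0.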